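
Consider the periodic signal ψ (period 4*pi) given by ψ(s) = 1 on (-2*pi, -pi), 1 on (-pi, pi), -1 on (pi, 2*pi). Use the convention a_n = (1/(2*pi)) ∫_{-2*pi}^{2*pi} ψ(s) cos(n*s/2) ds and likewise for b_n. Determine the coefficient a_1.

2/pi

a_1 = (1/(2*pi)) ∫_{-2*pi}^{2*pi} ψ(s) cos(s/2) ds.
Split the integral at the breakpoints.
Directly, an antiderivative of (1) cos(s/2) is 2*sin(s/2); evaluating from -2*pi to -pi: ∫_{-2*pi}^{-pi} (1) cos(s/2) ds = (-2) - (0) = -2.
Directly, an antiderivative of (1) cos(s/2) is 2*sin(s/2); evaluating from -pi to pi: ∫_{-pi}^{pi} (1) cos(s/2) ds = (2) - (-2) = 4.
Directly, an antiderivative of (-1) cos(s/2) is -2*sin(s/2); evaluating from pi to 2*pi: ∫_{pi}^{2*pi} (-1) cos(s/2) ds = (0) - (-2) = 2.
Summing the pieces and multiplying by (1/(2*pi)) gives a_1 = 2/pi.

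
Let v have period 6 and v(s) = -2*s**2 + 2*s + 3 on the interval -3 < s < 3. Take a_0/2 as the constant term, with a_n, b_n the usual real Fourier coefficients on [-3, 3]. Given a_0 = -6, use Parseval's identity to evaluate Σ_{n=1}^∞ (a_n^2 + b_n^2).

408/5

Parseval: a_0^2/2 + Σ_{n≥1} (a_n^2+b_n^2) = 1/3 ∫_{-3}^{3} v(s)^2 ds = 498/5.
Subtract a_0^2/2 = 18: Σ (a_n^2+b_n^2) = 408/5.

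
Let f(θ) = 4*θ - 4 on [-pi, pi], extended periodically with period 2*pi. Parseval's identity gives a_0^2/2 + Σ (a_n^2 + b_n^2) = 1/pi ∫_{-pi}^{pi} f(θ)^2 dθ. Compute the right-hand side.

32 + 32*pi**2/3

1/pi ∫_{-pi}^{pi} f(θ)^2 dθ = 1/pi · (32*pi*(3 + pi**2)/3) = 32 + 32*pi**2/3.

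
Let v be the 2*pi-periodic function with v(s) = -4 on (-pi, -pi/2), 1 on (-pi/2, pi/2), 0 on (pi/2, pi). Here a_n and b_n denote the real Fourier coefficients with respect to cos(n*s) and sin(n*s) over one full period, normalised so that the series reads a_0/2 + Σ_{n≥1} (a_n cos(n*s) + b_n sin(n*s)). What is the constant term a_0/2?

-1/2

a_0 = 1/pi ∫_{-pi}^{pi} v(s) ds = 1/pi · (-pi) = -1.
So the constant term a_0/2 = -1/2.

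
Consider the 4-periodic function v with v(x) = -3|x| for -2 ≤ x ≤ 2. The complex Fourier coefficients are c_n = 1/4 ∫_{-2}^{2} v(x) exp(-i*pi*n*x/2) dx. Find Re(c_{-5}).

Since v is real-valued, Re(c_{-5}) = 1/4 ∫_{-2}^{2} v(x) cos(-5*pi*x/2) dx = a_{5}/2.
v is even and cos(-5*pi*x/2) is even, so the integrand is even: ∫_{-2}^{2} v(x) cos(-5*pi*x/2) dx = 2∫_0^{2} v(x) cos(-5*pi*x/2) dx.
Integrating by parts (boundary term plus one more integral), an antiderivative of (-3*x) cos(-5*pi*x/2) is -6*x*sin(5*pi*x/2)/(5*pi) - 12*cos(5*pi*x/2)/(25*pi**2); evaluating from 0 to 2: ∫_{0}^{2} (-3*x) cos(-5*pi*x/2) dx = (12/(25*pi**2)) - (-12/(25*pi**2)) = 24/(25*pi**2).
So ∫_{-2}^{2} v(x) cos(-5*pi*x/2) dx = 48/(25*pi**2).
Hence Re(c_{-5}) = (1/4)·(48/(25*pi**2)) = 12/(25*pi**2).

12/(25*pi**2)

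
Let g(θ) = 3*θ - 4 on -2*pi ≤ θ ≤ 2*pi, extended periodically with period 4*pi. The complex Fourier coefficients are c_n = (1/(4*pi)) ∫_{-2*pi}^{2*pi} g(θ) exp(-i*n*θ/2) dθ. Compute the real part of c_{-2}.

Since g is real-valued, Re(c_{-2}) = (1/(4*pi)) ∫_{-2*pi}^{2*pi} g(θ) cos(-θ) dθ = a_{2}/2.
Integrating by parts (boundary term plus one more integral), an antiderivative of (3*θ - 4) cos(-θ) is 3*θ*sin(θ) - 4*sin(θ) + 3*cos(θ); evaluating from -2*pi to 2*pi: ∫_{-2*pi}^{2*pi} (3*θ - 4) cos(-θ) dθ = (3) - (3) = 0.
Hence Re(c_{-2}) = (1/(4*pi))·(0) = 0.

0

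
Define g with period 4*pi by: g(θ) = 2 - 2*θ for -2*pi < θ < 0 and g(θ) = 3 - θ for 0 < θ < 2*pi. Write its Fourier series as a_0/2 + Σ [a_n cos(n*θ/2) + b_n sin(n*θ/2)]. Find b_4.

b_4 = (1/(2*pi)) ∫_{-2*pi}^{2*pi} g(θ) sin(2*θ) dθ.
Split the integral at the breakpoints.
Integrating by parts (boundary term plus one more integral), an antiderivative of (2 - 2*θ) sin(2*θ) is θ*cos(2*θ) - sin(2*θ)/2 - cos(2*θ); evaluating from -2*pi to 0: ∫_{-2*pi}^{0} (2 - 2*θ) sin(2*θ) dθ = (-1) - (-2*pi - 1) = 2*pi.
Integrating by parts (boundary term plus one more integral), an antiderivative of (3 - θ) sin(2*θ) is θ*cos(2*θ)/2 - sin(2*θ)/4 - 3*cos(2*θ)/2; evaluating from 0 to 2*pi: ∫_{0}^{2*pi} (3 - θ) sin(2*θ) dθ = (-3/2 + pi) - (-3/2) = pi.
Summing the pieces and multiplying by (1/(2*pi)) gives b_4 = 3/2.

3/2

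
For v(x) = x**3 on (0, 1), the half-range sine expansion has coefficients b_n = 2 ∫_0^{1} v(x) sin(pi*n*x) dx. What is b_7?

b_7 = 2 ∫_0^{1} (x**3) sin(7*pi*x) dx.
Integrating by parts three times (tabular method), an antiderivative of (x**3) sin(7*pi*x) is -x**3*cos(7*pi*x)/(7*pi) + 3*x**2*sin(7*pi*x)/(49*pi**2) + 6*x*cos(7*pi*x)/(343*pi**3) - 6*sin(7*pi*x)/(2401*pi**4); evaluating from 0 to 1: ∫_{0}^{1} (x**3) sin(7*pi*x) dx = ((-6 + 49*pi**2)/(343*pi**3)) - (0) = (-6 + 49*pi**2)/(343*pi**3).
Hence b_7 = 2·((-6 + 49*pi**2)/(343*pi**3)) = 2*(-6 + 49*pi**2)/(343*pi**3).

2*(-6 + 49*pi**2)/(343*pi**3)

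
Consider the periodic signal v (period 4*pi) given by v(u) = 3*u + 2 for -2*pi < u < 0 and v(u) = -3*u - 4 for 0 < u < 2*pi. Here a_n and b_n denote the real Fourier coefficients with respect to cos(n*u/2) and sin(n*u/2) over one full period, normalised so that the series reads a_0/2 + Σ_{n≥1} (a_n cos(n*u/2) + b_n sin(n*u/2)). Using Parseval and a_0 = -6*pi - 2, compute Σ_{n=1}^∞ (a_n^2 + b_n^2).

18 + 6*pi**2

Parseval: a_0^2/2 + Σ_{n≥1} (a_n^2+b_n^2) = (1/(2*pi)) ∫_{-2*pi}^{2*pi} v(u)^2 du = 20 + 12*pi + 24*pi**2.
Subtract a_0^2/2 = 2*(1 + 3*pi)**2: Σ (a_n^2+b_n^2) = 18 + 6*pi**2.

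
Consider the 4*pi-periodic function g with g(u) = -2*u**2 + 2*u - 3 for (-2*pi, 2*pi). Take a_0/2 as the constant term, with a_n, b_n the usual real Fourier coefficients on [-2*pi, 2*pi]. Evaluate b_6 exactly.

b_6 = (1/(2*pi)) ∫_{-2*pi}^{2*pi} g(u) sin(3*u) du.
Integrating by parts twice (tabular method), an antiderivative of (-2*u**2 + 2*u - 3) sin(3*u) is 2*u**2*cos(3*u)/3 - 4*u*sin(3*u)/9 - 2*u*cos(3*u)/3 + 2*sin(3*u)/9 + 23*cos(3*u)/27; evaluating from -2*pi to 2*pi: ∫_{-2*pi}^{2*pi} (-2*u**2 + 2*u - 3) sin(3*u) du = (-4*pi/3 + 23/27 + 8*pi**2/3) - (23/27 + 4*pi/3 + 8*pi**2/3) = -8*pi/3.
Hence b_6 = (1/(2*pi))·(-8*pi/3) = -4/3.

-4/3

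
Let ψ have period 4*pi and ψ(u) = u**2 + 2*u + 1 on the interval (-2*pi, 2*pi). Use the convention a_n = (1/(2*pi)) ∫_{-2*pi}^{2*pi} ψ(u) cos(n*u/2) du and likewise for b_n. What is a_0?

a_0 = (1/(2*pi)) ∫_{-2*pi}^{2*pi} ψ(u) du = (1/(2*pi)) · (4*pi + 16*pi**3/3) = 2 + 8*pi**2/3.

2 + 8*pi**2/3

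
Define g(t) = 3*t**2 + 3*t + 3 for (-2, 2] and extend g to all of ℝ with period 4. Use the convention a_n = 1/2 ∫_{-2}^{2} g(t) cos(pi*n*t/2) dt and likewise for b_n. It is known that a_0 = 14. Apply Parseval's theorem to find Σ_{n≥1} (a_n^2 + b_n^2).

Parseval: a_0^2/2 + Σ_{n≥1} (a_n^2+b_n^2) = 1/2 ∫_{-2}^{2} g(t)^2 dt = 738/5.
Subtract a_0^2/2 = 98: Σ (a_n^2+b_n^2) = 248/5.

248/5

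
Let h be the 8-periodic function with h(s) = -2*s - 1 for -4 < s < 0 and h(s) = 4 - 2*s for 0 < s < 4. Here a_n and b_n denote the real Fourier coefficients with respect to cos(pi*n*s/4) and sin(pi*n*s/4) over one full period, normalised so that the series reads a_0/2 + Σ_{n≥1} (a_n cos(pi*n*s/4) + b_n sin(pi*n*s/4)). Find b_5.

b_5 = 1/4 ∫_{-4}^{4} h(s) sin(5*pi*s/4) ds.
Split the integral at the breakpoints.
Integrating by parts (boundary term plus one more integral), an antiderivative of (-2*s - 1) sin(5*pi*s/4) is 8*s*cos(5*pi*s/4)/(5*pi) - 32*sin(5*pi*s/4)/(25*pi**2) + 4*cos(5*pi*s/4)/(5*pi); evaluating from -4 to 0: ∫_{-4}^{0} (-2*s - 1) sin(5*pi*s/4) ds = (4/(5*pi)) - (28/(5*pi)) = -24/(5*pi).
Integrating by parts (boundary term plus one more integral), an antiderivative of (4 - 2*s) sin(5*pi*s/4) is 8*s*cos(5*pi*s/4)/(5*pi) - 32*sin(5*pi*s/4)/(25*pi**2) - 16*cos(5*pi*s/4)/(5*pi); evaluating from 0 to 4: ∫_{0}^{4} (4 - 2*s) sin(5*pi*s/4) ds = (-16/(5*pi)) - (-16/(5*pi)) = 0.
Summing the pieces and multiplying by (1/4) gives b_5 = -6/(5*pi).

-6/(5*pi)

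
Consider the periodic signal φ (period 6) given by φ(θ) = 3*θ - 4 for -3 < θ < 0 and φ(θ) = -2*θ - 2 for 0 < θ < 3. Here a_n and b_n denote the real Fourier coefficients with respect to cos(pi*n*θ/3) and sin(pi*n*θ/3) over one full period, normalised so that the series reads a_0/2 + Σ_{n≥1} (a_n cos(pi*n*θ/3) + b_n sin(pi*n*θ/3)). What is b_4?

-3/(4*pi)

b_4 = 1/3 ∫_{-3}^{3} φ(θ) sin(4*pi*θ/3) dθ.
Split the integral at the breakpoints.
Integrating by parts (boundary term plus one more integral), an antiderivative of (3*θ - 4) sin(4*pi*θ/3) is -9*θ*cos(4*pi*θ/3)/(4*pi) + 27*sin(4*pi*θ/3)/(16*pi**2) + 3*cos(4*pi*θ/3)/pi; evaluating from -3 to 0: ∫_{-3}^{0} (3*θ - 4) sin(4*pi*θ/3) dθ = (3/pi) - (39/(4*pi)) = -27/(4*pi).
Integrating by parts (boundary term plus one more integral), an antiderivative of (-2*θ - 2) sin(4*pi*θ/3) is 3*θ*cos(4*pi*θ/3)/(2*pi) - 9*sin(4*pi*θ/3)/(8*pi**2) + 3*cos(4*pi*θ/3)/(2*pi); evaluating from 0 to 3: ∫_{0}^{3} (-2*θ - 2) sin(4*pi*θ/3) dθ = (6/pi) - (3/(2*pi)) = 9/(2*pi).
Summing the pieces and multiplying by (1/3) gives b_4 = -3/(4*pi).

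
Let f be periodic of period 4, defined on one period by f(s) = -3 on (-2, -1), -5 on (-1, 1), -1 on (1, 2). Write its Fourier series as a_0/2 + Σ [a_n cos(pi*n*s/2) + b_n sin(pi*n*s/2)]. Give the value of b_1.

2/pi

b_1 = 1/2 ∫_{-2}^{2} f(s) sin(pi*s/2) ds.
Split the integral at the breakpoints.
Directly, an antiderivative of (-3) sin(pi*s/2) is 6*cos(pi*s/2)/pi; evaluating from -2 to -1: ∫_{-2}^{-1} (-3) sin(pi*s/2) ds = (0) - (-6/pi) = 6/pi.
Directly, an antiderivative of (-5) sin(pi*s/2) is 10*cos(pi*s/2)/pi; evaluating from -1 to 1: ∫_{-1}^{1} (-5) sin(pi*s/2) ds = (0) - (0) = 0.
Directly, an antiderivative of (-1) sin(pi*s/2) is 2*cos(pi*s/2)/pi; evaluating from 1 to 2: ∫_{1}^{2} (-1) sin(pi*s/2) ds = (-2/pi) - (0) = -2/pi.
Summing the pieces and multiplying by (1/2) gives b_1 = 2/pi.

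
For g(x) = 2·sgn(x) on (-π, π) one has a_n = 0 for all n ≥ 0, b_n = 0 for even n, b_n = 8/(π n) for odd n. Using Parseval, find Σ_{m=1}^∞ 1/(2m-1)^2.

Parseval: Σ b_n^2 = (1/π) ∫_{-π}^{π} g(x)^2 dx = 8.
Only odd n contribute, with b_n^2 = 64/(π^2 n^2), so Σ_{m≥1} 1/(2m-1)^2 = π^2·(8)/64 = pi**2/8.

pi**2/8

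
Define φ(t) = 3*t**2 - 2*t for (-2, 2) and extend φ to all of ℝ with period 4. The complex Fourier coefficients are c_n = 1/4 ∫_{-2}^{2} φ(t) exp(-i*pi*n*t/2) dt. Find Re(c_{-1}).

-24/pi**2

Since φ is real-valued, Re(c_{-1}) = 1/4 ∫_{-2}^{2} φ(t) cos(-pi*t/2) dt = a_{1}/2.
Integrating by parts twice (tabular method), an antiderivative of (3*t**2 - 2*t) cos(-pi*t/2) is 6*t**2*sin(pi*t/2)/pi - 4*t*sin(pi*t/2)/pi + 24*t*cos(pi*t/2)/pi**2 - 48*sin(pi*t/2)/pi**3 - 8*cos(pi*t/2)/pi**2; evaluating from -2 to 2: ∫_{-2}^{2} (3*t**2 - 2*t) cos(-pi*t/2) dt = (-40/pi**2) - (56/pi**2) = -96/pi**2.
Hence Re(c_{-1}) = (1/4)·(-96/pi**2) = -24/pi**2.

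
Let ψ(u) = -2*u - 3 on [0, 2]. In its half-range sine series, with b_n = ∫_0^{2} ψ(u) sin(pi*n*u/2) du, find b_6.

b_6 = ∫_0^{2} (-2*u - 3) sin(3*pi*u) du.
Integrating by parts (boundary term plus one more integral), an antiderivative of (-2*u - 3) sin(3*pi*u) is 2*u*cos(3*pi*u)/(3*pi) - 2*sin(3*pi*u)/(9*pi**2) + cos(3*pi*u)/pi; evaluating from 0 to 2: ∫_{0}^{2} (-2*u - 3) sin(3*pi*u) du = (7/(3*pi)) - (1/pi) = 4/(3*pi).
Hence b_6 = 4/(3*pi).

4/(3*pi)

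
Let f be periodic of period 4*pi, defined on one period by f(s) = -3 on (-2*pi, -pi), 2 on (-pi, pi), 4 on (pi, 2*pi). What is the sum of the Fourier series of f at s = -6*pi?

1/2

s = -6*pi differs from s = 2*pi by -2 full period(s), and the series is 4*pi-periodic.
At s = 2*pi the one-sided limits are f(2*pi^-) = 4 and f(2*pi^+) = -3.
By Dirichlet's theorem the series converges to their average, [(4) + (-3)]/2 = 1/2.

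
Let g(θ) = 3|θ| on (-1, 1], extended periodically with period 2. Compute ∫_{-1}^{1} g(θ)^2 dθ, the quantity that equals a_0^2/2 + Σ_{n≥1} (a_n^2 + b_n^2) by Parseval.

∫_{-1}^{1} g(θ)^2 dθ = 6.

6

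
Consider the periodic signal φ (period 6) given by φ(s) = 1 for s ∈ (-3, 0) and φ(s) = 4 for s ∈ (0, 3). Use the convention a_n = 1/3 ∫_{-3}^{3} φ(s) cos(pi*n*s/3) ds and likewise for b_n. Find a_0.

a_0 = 1/3 ∫_{-3}^{3} φ(s) ds = 1/3 · (15) = 5.

5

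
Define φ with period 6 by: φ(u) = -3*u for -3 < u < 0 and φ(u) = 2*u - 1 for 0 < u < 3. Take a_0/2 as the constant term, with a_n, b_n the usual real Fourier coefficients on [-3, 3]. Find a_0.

a_0 = 1/3 ∫_{-3}^{3} φ(u) du = 1/3 · (39/2) = 13/2.

13/2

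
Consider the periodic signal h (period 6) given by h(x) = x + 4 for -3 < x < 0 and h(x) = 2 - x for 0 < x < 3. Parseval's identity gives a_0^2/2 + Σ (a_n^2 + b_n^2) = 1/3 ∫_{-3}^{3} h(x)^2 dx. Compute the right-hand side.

1/3 ∫_{-3}^{3} h(x)^2 dx = 1/3 · (24) = 8.

8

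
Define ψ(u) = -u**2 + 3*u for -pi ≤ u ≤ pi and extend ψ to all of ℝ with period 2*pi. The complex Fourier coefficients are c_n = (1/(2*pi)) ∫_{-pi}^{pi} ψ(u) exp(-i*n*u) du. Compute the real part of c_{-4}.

-1/8

Since ψ is real-valued, Re(c_{-4}) = (1/(2*pi)) ∫_{-pi}^{pi} ψ(u) cos(-4*u) du = a_{4}/2.
Integrating by parts twice (tabular method), an antiderivative of (-u**2 + 3*u) cos(-4*u) is -u**2*sin(4*u)/4 + 3*u*sin(4*u)/4 - u*cos(4*u)/8 + sin(4*u)/32 + 3*cos(4*u)/16; evaluating from -pi to pi: ∫_{-pi}^{pi} (-u**2 + 3*u) cos(-4*u) du = (3/16 - pi/8) - (3/16 + pi/8) = -pi/4.
Hence Re(c_{-4}) = (1/(2*pi))·(-pi/4) = -1/8.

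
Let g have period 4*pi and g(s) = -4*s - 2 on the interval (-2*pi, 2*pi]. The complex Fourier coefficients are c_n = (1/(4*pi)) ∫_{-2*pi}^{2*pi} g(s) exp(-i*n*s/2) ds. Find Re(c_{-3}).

0

Since g is real-valued, Re(c_{-3}) = (1/(4*pi)) ∫_{-2*pi}^{2*pi} g(s) cos(-3*s/2) ds = a_{3}/2.
Integrating by parts (boundary term plus one more integral), an antiderivative of (-4*s - 2) cos(-3*s/2) is -8*s*sin(3*s/2)/3 - 4*sin(3*s/2)/3 - 16*cos(3*s/2)/9; evaluating from -2*pi to 2*pi: ∫_{-2*pi}^{2*pi} (-4*s - 2) cos(-3*s/2) ds = (16/9) - (16/9) = 0.
Hence Re(c_{-3}) = (1/(4*pi))·(0) = 0.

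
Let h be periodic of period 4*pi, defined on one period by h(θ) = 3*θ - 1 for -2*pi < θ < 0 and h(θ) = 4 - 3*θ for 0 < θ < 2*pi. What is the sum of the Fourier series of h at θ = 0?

3/2

At θ = 0 the one-sided limits are h(0^-) = -1 and h(0^+) = 4.
By Dirichlet's theorem the series converges to their average, [(-1) + (4)]/2 = 3/2.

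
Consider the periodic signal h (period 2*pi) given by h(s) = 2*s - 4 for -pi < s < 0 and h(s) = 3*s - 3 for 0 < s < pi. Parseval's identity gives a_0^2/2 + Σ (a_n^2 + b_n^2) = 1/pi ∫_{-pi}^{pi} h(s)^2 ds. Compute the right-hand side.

1/pi ∫_{-pi}^{pi} h(s)^2 ds = 1/pi · (pi*(-3*pi + 75 + 13*pi**2)/3) = -pi + 25 + 13*pi**2/3.

-pi + 25 + 13*pi**2/3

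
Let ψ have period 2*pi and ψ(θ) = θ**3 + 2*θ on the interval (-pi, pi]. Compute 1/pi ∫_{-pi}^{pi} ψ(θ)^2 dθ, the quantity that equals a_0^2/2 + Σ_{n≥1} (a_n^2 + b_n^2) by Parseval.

2*pi**2*(140 + 84*pi**2 + 15*pi**4)/105

1/pi ∫_{-pi}^{pi} ψ(θ)^2 dθ = 1/pi · (2*pi**3*(140 + 84*pi**2 + 15*pi**4)/105) = 2*pi**2*(140 + 84*pi**2 + 15*pi**4)/105.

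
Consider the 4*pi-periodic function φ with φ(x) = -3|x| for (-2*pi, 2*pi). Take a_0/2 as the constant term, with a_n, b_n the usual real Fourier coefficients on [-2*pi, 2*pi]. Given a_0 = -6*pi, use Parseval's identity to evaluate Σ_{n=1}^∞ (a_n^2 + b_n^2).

6*pi**2

Parseval: a_0^2/2 + Σ_{n≥1} (a_n^2+b_n^2) = (1/(2*pi)) ∫_{-2*pi}^{2*pi} φ(x)^2 dx = 24*pi**2.
Subtract a_0^2/2 = 18*pi**2: Σ (a_n^2+b_n^2) = 6*pi**2.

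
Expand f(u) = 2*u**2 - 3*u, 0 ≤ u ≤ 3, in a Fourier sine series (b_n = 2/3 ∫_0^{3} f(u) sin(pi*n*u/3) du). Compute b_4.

b_4 = 2/3 ∫_0^{3} (2*u**2 - 3*u) sin(4*pi*u/3) du.
Integrating by parts twice (tabular method), an antiderivative of (2*u**2 - 3*u) sin(4*pi*u/3) is -3*u**2*cos(4*pi*u/3)/(2*pi) + 9*u*sin(4*pi*u/3)/(4*pi**2) + 9*u*cos(4*pi*u/3)/(4*pi) - 27*sin(4*pi*u/3)/(16*pi**2) + 27*cos(4*pi*u/3)/(16*pi**3); evaluating from 0 to 3: ∫_{0}^{3} (2*u**2 - 3*u) sin(4*pi*u/3) du = (27*(1 - 4*pi**2)/(16*pi**3)) - (27/(16*pi**3)) = -27/(4*pi).
Hence b_4 = (2/3)·(-27/(4*pi)) = -9/(2*pi).

-9/(2*pi)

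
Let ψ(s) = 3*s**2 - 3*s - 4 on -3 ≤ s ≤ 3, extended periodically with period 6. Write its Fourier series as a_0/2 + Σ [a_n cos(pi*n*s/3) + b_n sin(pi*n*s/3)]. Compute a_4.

a_4 = 1/3 ∫_{-3}^{3} ψ(s) cos(4*pi*s/3) ds.
Integrating by parts twice (tabular method), an antiderivative of (3*s**2 - 3*s - 4) cos(4*pi*s/3) is 9*s**2*sin(4*pi*s/3)/(4*pi) - 9*s*sin(4*pi*s/3)/(4*pi) + 27*s*cos(4*pi*s/3)/(8*pi**2) - 3*sin(4*pi*s/3)/pi - 81*sin(4*pi*s/3)/(32*pi**3) - 27*cos(4*pi*s/3)/(16*pi**2); evaluating from -3 to 3: ∫_{-3}^{3} (3*s**2 - 3*s - 4) cos(4*pi*s/3) ds = (135/(16*pi**2)) - (-189/(16*pi**2)) = 81/(4*pi**2).
Hence a_4 = (1/3)·(81/(4*pi**2)) = 27/(4*pi**2).

27/(4*pi**2)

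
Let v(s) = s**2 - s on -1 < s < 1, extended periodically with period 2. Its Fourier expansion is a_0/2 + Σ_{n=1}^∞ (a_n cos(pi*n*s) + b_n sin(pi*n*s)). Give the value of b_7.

b_7 = ∫_{-1}^{1} v(s) sin(7*pi*s) ds.
Integrating by parts twice (tabular method), an antiderivative of (s**2 - s) sin(7*pi*s) is -s**2*cos(7*pi*s)/(7*pi) + 2*s*sin(7*pi*s)/(49*pi**2) + s*cos(7*pi*s)/(7*pi) - sin(7*pi*s)/(49*pi**2) + 2*cos(7*pi*s)/(343*pi**3); evaluating from -1 to 1: ∫_{-1}^{1} (s**2 - s) sin(7*pi*s) ds = (-2/(343*pi**3)) - (2*(-1 + 49*pi**2)/(343*pi**3)) = -2/(7*pi).
Hence b_7 = -2/(7*pi).

-2/(7*pi)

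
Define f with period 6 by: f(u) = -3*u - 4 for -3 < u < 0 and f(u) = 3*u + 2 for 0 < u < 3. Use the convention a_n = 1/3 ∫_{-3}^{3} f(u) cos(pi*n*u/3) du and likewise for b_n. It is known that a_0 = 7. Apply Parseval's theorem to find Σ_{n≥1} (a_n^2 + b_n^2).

Parseval: a_0^2/2 + Σ_{n≥1} (a_n^2+b_n^2) = 1/3 ∫_{-3}^{3} f(u)^2 du = 56.
Subtract a_0^2/2 = 49/2: Σ (a_n^2+b_n^2) = 63/2.

63/2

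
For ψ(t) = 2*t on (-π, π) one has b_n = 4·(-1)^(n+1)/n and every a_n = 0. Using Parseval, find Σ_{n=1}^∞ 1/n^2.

Parseval: Σ b_n^2 = (1/π) ∫_{-π}^{π} ψ(t)^2 dt = 8*pi**2/3.
Σ b_n^2 = Σ 16/n^2, so Σ 1/n^2 = (8*pi**2/3)/16 = pi**2/6.

pi**2/6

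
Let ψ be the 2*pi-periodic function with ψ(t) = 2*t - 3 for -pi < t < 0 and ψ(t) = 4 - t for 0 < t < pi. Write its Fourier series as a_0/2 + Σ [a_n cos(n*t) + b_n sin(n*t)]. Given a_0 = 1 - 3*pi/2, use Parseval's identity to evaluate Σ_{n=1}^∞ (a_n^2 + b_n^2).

13*pi**2/24 + 7*pi/2 + 49/2

Parseval: a_0^2/2 + Σ_{n≥1} (a_n^2+b_n^2) = 1/pi ∫_{-pi}^{pi} ψ(t)^2 dt = 2*pi + 5*pi**2/3 + 25.
Subtract a_0^2/2 = (2 - 3*pi)**2/8: Σ (a_n^2+b_n^2) = 13*pi**2/24 + 7*pi/2 + 49/2.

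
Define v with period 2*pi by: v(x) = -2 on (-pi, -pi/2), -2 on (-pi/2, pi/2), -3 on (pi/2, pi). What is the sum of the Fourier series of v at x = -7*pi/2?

-5/2

x = -7*pi/2 differs from x = pi/2 by -2 full period(s), and the series is 2*pi-periodic.
At x = pi/2 the one-sided limits are v(pi/2^-) = -2 and v(pi/2^+) = -3.
By Dirichlet's theorem the series converges to their average, [(-2) + (-3)]/2 = -5/2.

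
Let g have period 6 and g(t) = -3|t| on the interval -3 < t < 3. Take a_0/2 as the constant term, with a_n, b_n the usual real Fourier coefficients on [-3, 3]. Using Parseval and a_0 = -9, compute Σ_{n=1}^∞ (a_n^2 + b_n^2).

27/2

Parseval: a_0^2/2 + Σ_{n≥1} (a_n^2+b_n^2) = 1/3 ∫_{-3}^{3} g(t)^2 dt = 54.
Subtract a_0^2/2 = 81/2: Σ (a_n^2+b_n^2) = 27/2.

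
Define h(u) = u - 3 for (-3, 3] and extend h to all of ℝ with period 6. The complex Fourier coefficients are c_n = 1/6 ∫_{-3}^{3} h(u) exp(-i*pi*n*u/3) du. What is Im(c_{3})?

Since h is real-valued, Im(c_{3}) = -1/6 ∫_{-3}^{3} h(u) sin(pi*u) du = -b_{3}/2.
Integrating by parts (boundary term plus one more integral), an antiderivative of (u - 3) sin(pi*u) is -u*cos(pi*u)/pi + sin(pi*u)/pi**2 + 3*cos(pi*u)/pi; evaluating from -3 to 3: ∫_{-3}^{3} (u - 3) sin(pi*u) du = (0) - (-6/pi) = 6/pi.
Hence Im(c_{3}) = (-1/6)·(6/pi) = -1/pi.

-1/pi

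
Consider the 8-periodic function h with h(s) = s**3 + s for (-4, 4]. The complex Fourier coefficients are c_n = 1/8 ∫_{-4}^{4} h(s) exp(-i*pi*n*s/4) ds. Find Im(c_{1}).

-68/pi + 384/pi**3

Since h is real-valued, Im(c_{1}) = -1/8 ∫_{-4}^{4} h(s) sin(pi*s/4) ds = -b_{1}/2.
h is odd and sin(pi*s/4) is odd, so the integrand is even: ∫_{-4}^{4} h(s) sin(pi*s/4) ds = 2∫_0^{4} h(s) sin(pi*s/4) ds.
Integrating by parts three times (tabular method), an antiderivative of (s**3 + s) sin(pi*s/4) is -4*s**3*cos(pi*s/4)/pi + 48*s**2*sin(pi*s/4)/pi**2 - 4*s*cos(pi*s/4)/pi + 384*s*cos(pi*s/4)/pi**3 - 1536*sin(pi*s/4)/pi**4 + 16*sin(pi*s/4)/pi**2; evaluating from 0 to 4: ∫_{0}^{4} (s**3 + s) sin(pi*s/4) ds = (-1536/pi**3 + 272/pi) - (0) = -1536/pi**3 + 272/pi.
So ∫_{-4}^{4} h(s) sin(pi*s/4) ds = -3072/pi**3 + 544/pi.
Hence Im(c_{1}) = (-1/8)·(-3072/pi**3 + 544/pi) = -68/pi + 384/pi**3.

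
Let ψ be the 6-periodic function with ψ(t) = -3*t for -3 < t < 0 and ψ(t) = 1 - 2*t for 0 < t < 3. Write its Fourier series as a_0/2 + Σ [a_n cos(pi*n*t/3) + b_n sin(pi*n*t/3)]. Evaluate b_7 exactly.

-13/(7*pi)

b_7 = 1/3 ∫_{-3}^{3} ψ(t) sin(7*pi*t/3) dt.
Split the integral at the breakpoints.
Integrating by parts (boundary term plus one more integral), an antiderivative of (-3*t) sin(7*pi*t/3) is 9*t*cos(7*pi*t/3)/(7*pi) - 27*sin(7*pi*t/3)/(49*pi**2); evaluating from -3 to 0: ∫_{-3}^{0} (-3*t) sin(7*pi*t/3) dt = (0) - (27/(7*pi)) = -27/(7*pi).
Integrating by parts (boundary term plus one more integral), an antiderivative of (1 - 2*t) sin(7*pi*t/3) is 6*t*cos(7*pi*t/3)/(7*pi) - 18*sin(7*pi*t/3)/(49*pi**2) - 3*cos(7*pi*t/3)/(7*pi); evaluating from 0 to 3: ∫_{0}^{3} (1 - 2*t) sin(7*pi*t/3) dt = (-15/(7*pi)) - (-3/(7*pi)) = -12/(7*pi).
Summing the pieces and multiplying by (1/3) gives b_7 = -13/(7*pi).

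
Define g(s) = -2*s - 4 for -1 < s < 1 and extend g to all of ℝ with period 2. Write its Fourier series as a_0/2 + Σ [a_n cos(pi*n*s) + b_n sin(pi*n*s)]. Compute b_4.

b_4 = ∫_{-1}^{1} g(s) sin(4*pi*s) ds.
Integrating by parts (boundary term plus one more integral), an antiderivative of (-2*s - 4) sin(4*pi*s) is s*cos(4*pi*s)/(2*pi) - sin(4*pi*s)/(8*pi**2) + cos(4*pi*s)/pi; evaluating from -1 to 1: ∫_{-1}^{1} (-2*s - 4) sin(4*pi*s) ds = (3/(2*pi)) - (1/(2*pi)) = 1/pi.
Hence b_4 = 1/pi.

1/pi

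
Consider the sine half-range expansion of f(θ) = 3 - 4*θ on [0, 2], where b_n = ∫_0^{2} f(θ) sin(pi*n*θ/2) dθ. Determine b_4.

4/pi

b_4 = ∫_0^{2} (3 - 4*θ) sin(2*pi*θ) dθ.
Integrating by parts (boundary term plus one more integral), an antiderivative of (3 - 4*θ) sin(2*pi*θ) is 2*θ*cos(2*pi*θ)/pi - sin(2*pi*θ)/pi**2 - 3*cos(2*pi*θ)/(2*pi); evaluating from 0 to 2: ∫_{0}^{2} (3 - 4*θ) sin(2*pi*θ) dθ = (5/(2*pi)) - (-3/(2*pi)) = 4/pi.
Hence b_4 = 4/pi.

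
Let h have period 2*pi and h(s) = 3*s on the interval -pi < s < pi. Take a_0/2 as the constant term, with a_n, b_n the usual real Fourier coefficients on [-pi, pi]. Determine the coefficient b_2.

-3

b_2 = 1/pi ∫_{-pi}^{pi} h(s) sin(2*s) ds.
h is odd and sin(2*s) is odd, so the integrand is even and b_2 = 2/pi ∫_0^{pi} h(s) sin(2*s) ds.
Integrating by parts (boundary term plus one more integral), an antiderivative of (3*s) sin(2*s) is -3*s*cos(2*s)/2 + 3*sin(2*s)/4; evaluating from 0 to pi: ∫_{0}^{pi} (3*s) sin(2*s) ds = (-3*pi/2) - (0) = -3*pi/2.
Hence b_2 = (2/pi)·(-3*pi/2) = -3.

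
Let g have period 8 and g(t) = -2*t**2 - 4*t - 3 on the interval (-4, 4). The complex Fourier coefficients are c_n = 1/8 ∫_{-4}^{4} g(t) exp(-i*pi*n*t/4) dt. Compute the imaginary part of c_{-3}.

Since g is real-valued, Im(c_{-3}) = -1/8 ∫_{-4}^{4} g(t) sin(-3*pi*t/4) dt = b_{3}/2.
Integrating by parts twice (tabular method), an antiderivative of (-2*t**2 - 4*t - 3) sin(-3*pi*t/4) is -8*t**2*cos(3*pi*t/4)/(3*pi) + 64*t*sin(3*pi*t/4)/(9*pi**2) - 16*t*cos(3*pi*t/4)/(3*pi) + 64*sin(3*pi*t/4)/(9*pi**2) - 4*cos(3*pi*t/4)/pi + 256*cos(3*pi*t/4)/(27*pi**3); evaluating from -4 to 4: ∫_{-4}^{4} (-2*t**2 - 4*t - 3) sin(-3*pi*t/4) dt = (-256/(27*pi**3) + 68/pi) - (4*(-64 + 171*pi**2)/(27*pi**3)) = 128/(3*pi).
Hence Im(c_{-3}) = (-1/8)·(128/(3*pi)) = -16/(3*pi).

-16/(3*pi)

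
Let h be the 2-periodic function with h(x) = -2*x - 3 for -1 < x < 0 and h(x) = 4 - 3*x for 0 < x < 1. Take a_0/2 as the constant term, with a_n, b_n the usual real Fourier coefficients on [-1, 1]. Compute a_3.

2/(9*pi**2)

a_3 = ∫_{-1}^{1} h(x) cos(3*pi*x) dx.
Split the integral at the breakpoints.
Integrating by parts (boundary term plus one more integral), an antiderivative of (-2*x - 3) cos(3*pi*x) is -2*x*sin(3*pi*x)/(3*pi) - sin(3*pi*x)/pi - 2*cos(3*pi*x)/(9*pi**2); evaluating from -1 to 0: ∫_{-1}^{0} (-2*x - 3) cos(3*pi*x) dx = (-2/(9*pi**2)) - (2/(9*pi**2)) = -4/(9*pi**2).
Integrating by parts (boundary term plus one more integral), an antiderivative of (4 - 3*x) cos(3*pi*x) is -x*sin(3*pi*x)/pi + 4*sin(3*pi*x)/(3*pi) - cos(3*pi*x)/(3*pi**2); evaluating from 0 to 1: ∫_{0}^{1} (4 - 3*x) cos(3*pi*x) dx = (1/(3*pi**2)) - (-1/(3*pi**2)) = 2/(3*pi**2).
Summing the pieces gives a_3 = 2/(9*pi**2).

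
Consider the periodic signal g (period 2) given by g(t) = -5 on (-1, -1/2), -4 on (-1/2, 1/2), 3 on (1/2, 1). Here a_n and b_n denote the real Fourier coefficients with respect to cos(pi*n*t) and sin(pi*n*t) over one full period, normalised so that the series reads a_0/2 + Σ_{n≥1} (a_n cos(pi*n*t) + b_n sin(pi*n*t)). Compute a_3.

2/pi

a_3 = ∫_{-1}^{1} g(t) cos(3*pi*t) dt.
Split the integral at the breakpoints.
Directly, an antiderivative of (-5) cos(3*pi*t) is -5*sin(3*pi*t)/(3*pi); evaluating from -1 to -1/2: ∫_{-1}^{-1/2} (-5) cos(3*pi*t) dt = (-5/(3*pi)) - (0) = -5/(3*pi).
Directly, an antiderivative of (-4) cos(3*pi*t) is -4*sin(3*pi*t)/(3*pi); evaluating from -1/2 to 1/2: ∫_{-1/2}^{1/2} (-4) cos(3*pi*t) dt = (4/(3*pi)) - (-4/(3*pi)) = 8/(3*pi).
Directly, an antiderivative of (3) cos(3*pi*t) is sin(3*pi*t)/pi; evaluating from 1/2 to 1: ∫_{1/2}^{1} (3) cos(3*pi*t) dt = (0) - (-1/pi) = 1/pi.
Summing the pieces gives a_3 = 2/pi.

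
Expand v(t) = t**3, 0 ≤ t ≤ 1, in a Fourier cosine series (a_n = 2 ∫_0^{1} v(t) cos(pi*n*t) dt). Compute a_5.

6*(4 - 25*pi**2)/(625*pi**4)

a_5 = 2 ∫_0^{1} (t**3) cos(5*pi*t) dt.
Integrating by parts three times (tabular method), an antiderivative of (t**3) cos(5*pi*t) is t**3*sin(5*pi*t)/(5*pi) + 3*t**2*cos(5*pi*t)/(25*pi**2) - 6*t*sin(5*pi*t)/(125*pi**3) - 6*cos(5*pi*t)/(625*pi**4); evaluating from 0 to 1: ∫_{0}^{1} (t**3) cos(5*pi*t) dt = (3*(2 - 25*pi**2)/(625*pi**4)) - (-6/(625*pi**4)) = 3*(4 - 25*pi**2)/(625*pi**4).
Hence a_5 = 2·(3*(4 - 25*pi**2)/(625*pi**4)) = 6*(4 - 25*pi**2)/(625*pi**4).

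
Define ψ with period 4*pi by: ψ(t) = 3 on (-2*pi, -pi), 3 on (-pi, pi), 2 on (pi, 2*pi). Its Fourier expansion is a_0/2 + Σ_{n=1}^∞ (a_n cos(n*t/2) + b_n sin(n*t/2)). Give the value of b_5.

b_5 = (1/(2*pi)) ∫_{-2*pi}^{2*pi} ψ(t) sin(5*t/2) dt.
Split the integral at the breakpoints.
Directly, an antiderivative of (3) sin(5*t/2) is -6*cos(5*t/2)/5; evaluating from -2*pi to -pi: ∫_{-2*pi}^{-pi} (3) sin(5*t/2) dt = (0) - (6/5) = -6/5.
Directly, an antiderivative of (3) sin(5*t/2) is -6*cos(5*t/2)/5; evaluating from -pi to pi: ∫_{-pi}^{pi} (3) sin(5*t/2) dt = (0) - (0) = 0.
Directly, an antiderivative of (2) sin(5*t/2) is -4*cos(5*t/2)/5; evaluating from pi to 2*pi: ∫_{pi}^{2*pi} (2) sin(5*t/2) dt = (4/5) - (0) = 4/5.
Summing the pieces and multiplying by (1/(2*pi)) gives b_5 = -1/(5*pi).

-1/(5*pi)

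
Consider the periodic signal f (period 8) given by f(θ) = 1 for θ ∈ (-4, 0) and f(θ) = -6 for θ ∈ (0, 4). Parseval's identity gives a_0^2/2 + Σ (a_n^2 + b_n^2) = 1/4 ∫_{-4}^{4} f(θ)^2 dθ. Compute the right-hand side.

1/4 ∫_{-4}^{4} f(θ)^2 dθ = 1/4 · (148) = 37.

37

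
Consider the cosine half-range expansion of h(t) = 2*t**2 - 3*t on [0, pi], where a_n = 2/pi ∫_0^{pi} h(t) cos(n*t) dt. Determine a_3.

4*(3 - 2*pi)/(9*pi)

a_3 = 2/pi ∫_0^{pi} (2*t**2 - 3*t) cos(3*t) dt.
Integrating by parts twice (tabular method), an antiderivative of (2*t**2 - 3*t) cos(3*t) is 2*t**2*sin(3*t)/3 - t*sin(3*t) + 4*t*cos(3*t)/9 - 4*sin(3*t)/27 - cos(3*t)/3; evaluating from 0 to pi: ∫_{0}^{pi} (2*t**2 - 3*t) cos(3*t) dt = (1/3 - 4*pi/9) - (-1/3) = 2/3 - 4*pi/9.
Hence a_3 = (2/pi)·(2/3 - 4*pi/9) = 4*(3 - 2*pi)/(9*pi).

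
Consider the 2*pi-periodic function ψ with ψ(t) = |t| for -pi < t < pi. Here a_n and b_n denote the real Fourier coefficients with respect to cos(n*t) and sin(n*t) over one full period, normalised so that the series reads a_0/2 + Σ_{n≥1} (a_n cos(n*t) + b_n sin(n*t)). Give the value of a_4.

0

a_4 = 1/pi ∫_{-pi}^{pi} ψ(t) cos(4*t) dt.
ψ is even and cos(4*t) is even, so the integrand is even and a_4 = 2/pi ∫_0^{pi} ψ(t) cos(4*t) dt.
Integrating by parts (boundary term plus one more integral), an antiderivative of (t) cos(4*t) is t*sin(4*t)/4 + cos(4*t)/16; evaluating from 0 to pi: ∫_{0}^{pi} (t) cos(4*t) dt = (1/16) - (1/16) = 0.
Hence a_4 = (2/pi)·(0) = 0.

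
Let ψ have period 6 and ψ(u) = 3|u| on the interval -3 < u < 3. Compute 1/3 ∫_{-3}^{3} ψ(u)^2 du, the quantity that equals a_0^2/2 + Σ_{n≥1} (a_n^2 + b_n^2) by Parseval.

1/3 ∫_{-3}^{3} ψ(u)^2 du = 1/3 · (162) = 54.

54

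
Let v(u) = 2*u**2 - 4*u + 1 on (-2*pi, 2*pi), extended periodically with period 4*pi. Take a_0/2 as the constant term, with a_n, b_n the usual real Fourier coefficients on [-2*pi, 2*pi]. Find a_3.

a_3 = (1/(2*pi)) ∫_{-2*pi}^{2*pi} v(u) cos(3*u/2) du.
Integrating by parts twice (tabular method), an antiderivative of (2*u**2 - 4*u + 1) cos(3*u/2) is 4*u**2*sin(3*u/2)/3 - 8*u*sin(3*u/2)/3 + 16*u*cos(3*u/2)/9 - 14*sin(3*u/2)/27 - 16*cos(3*u/2)/9; evaluating from -2*pi to 2*pi: ∫_{-2*pi}^{2*pi} (2*u**2 - 4*u + 1) cos(3*u/2) du = (16/9 - 32*pi/9) - (16/9 + 32*pi/9) = -64*pi/9.
Hence a_3 = (1/(2*pi))·(-64*pi/9) = -32/9.

-32/9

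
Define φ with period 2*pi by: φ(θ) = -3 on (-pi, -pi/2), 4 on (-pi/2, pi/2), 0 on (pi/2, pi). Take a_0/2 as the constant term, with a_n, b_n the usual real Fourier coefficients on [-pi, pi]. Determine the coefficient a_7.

-11/(7*pi)

a_7 = 1/pi ∫_{-pi}^{pi} φ(θ) cos(7*θ) dθ.
Split the integral at the breakpoints.
Directly, an antiderivative of (-3) cos(7*θ) is -3*sin(7*θ)/7; evaluating from -pi to -pi/2: ∫_{-pi}^{-pi/2} (-3) cos(7*θ) dθ = (-3/7) - (0) = -3/7.
Directly, an antiderivative of (4) cos(7*θ) is 4*sin(7*θ)/7; evaluating from -pi/2 to pi/2: ∫_{-pi/2}^{pi/2} (4) cos(7*θ) dθ = (-4/7) - (4/7) = -8/7.
∫_{pi/2}^{pi} (0) cos(7*θ) dθ = 0.
Summing the pieces and multiplying by (1/pi) gives a_7 = -11/(7*pi).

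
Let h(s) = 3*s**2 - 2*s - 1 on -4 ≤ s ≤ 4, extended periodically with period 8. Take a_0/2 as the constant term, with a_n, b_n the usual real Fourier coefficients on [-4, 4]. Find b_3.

-16/(3*pi)

b_3 = 1/4 ∫_{-4}^{4} h(s) sin(3*pi*s/4) ds.
Integrating by parts twice (tabular method), an antiderivative of (3*s**2 - 2*s - 1) sin(3*pi*s/4) is -4*s**2*cos(3*pi*s/4)/pi + 32*s*sin(3*pi*s/4)/(3*pi**2) + 8*s*cos(3*pi*s/4)/(3*pi) - 32*sin(3*pi*s/4)/(9*pi**2) + 4*cos(3*pi*s/4)/(3*pi) + 128*cos(3*pi*s/4)/(9*pi**3); evaluating from -4 to 4: ∫_{-4}^{4} (3*s**2 - 2*s - 1) sin(3*pi*s/4) ds = (-128/(9*pi**3) + 52/pi) - (4*(-32 + 165*pi**2)/(9*pi**3)) = -64/(3*pi).
Hence b_3 = (1/4)·(-64/(3*pi)) = -16/(3*pi).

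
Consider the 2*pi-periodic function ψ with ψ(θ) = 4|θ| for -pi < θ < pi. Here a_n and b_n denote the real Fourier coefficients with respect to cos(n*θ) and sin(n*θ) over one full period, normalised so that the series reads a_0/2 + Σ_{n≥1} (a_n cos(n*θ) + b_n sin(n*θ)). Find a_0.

a_0 = 1/pi ∫_{-pi}^{pi} ψ(θ) dθ = 1/pi · (4*pi**2) = 4*pi.

4*pi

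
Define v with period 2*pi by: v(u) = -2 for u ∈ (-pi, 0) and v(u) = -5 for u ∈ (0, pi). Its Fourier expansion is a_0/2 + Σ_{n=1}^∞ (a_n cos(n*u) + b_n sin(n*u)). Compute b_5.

b_5 = 1/pi ∫_{-pi}^{pi} v(u) sin(5*u) du.
Split the integral at the breakpoints.
Directly, an antiderivative of (-2) sin(5*u) is 2*cos(5*u)/5; evaluating from -pi to 0: ∫_{-pi}^{0} (-2) sin(5*u) du = (2/5) - (-2/5) = 4/5.
Directly, an antiderivative of (-5) sin(5*u) is cos(5*u); evaluating from 0 to pi: ∫_{0}^{pi} (-5) sin(5*u) du = (-1) - (1) = -2.
Summing the pieces and multiplying by (1/pi) gives b_5 = -6/(5*pi).

-6/(5*pi)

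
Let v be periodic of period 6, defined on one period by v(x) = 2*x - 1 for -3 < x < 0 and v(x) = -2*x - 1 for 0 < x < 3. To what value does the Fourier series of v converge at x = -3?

-7

v is continuous at x = -3 with value -7, so the series converges to -7 there.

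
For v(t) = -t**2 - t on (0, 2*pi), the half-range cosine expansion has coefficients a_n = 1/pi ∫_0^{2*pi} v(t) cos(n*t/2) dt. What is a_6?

-4/9

a_6 = 1/pi ∫_0^{2*pi} (-t**2 - t) cos(3*t) dt.
Integrating by parts twice (tabular method), an antiderivative of (-t**2 - t) cos(3*t) is -t**2*sin(3*t)/3 - t*sin(3*t)/3 - 2*t*cos(3*t)/9 + 2*sin(3*t)/27 - cos(3*t)/9; evaluating from 0 to 2*pi: ∫_{0}^{2*pi} (-t**2 - t) cos(3*t) dt = (-4*pi/9 - 1/9) - (-1/9) = -4*pi/9.
Hence a_6 = (1/pi)·(-4*pi/9) = -4/9.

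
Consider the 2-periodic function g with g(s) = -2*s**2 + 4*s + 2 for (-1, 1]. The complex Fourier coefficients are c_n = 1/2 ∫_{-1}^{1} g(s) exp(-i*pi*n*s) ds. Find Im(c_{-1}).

4/pi

Since g is real-valued, Im(c_{-1}) = -1/2 ∫_{-1}^{1} g(s) sin(-pi*s) ds = b_{1}/2.
Integrating by parts twice (tabular method), an antiderivative of (-2*s**2 + 4*s + 2) sin(-pi*s) is -2*s**2*cos(pi*s)/pi + 4*s*sin(pi*s)/pi**2 + 4*s*cos(pi*s)/pi - 4*sin(pi*s)/pi**2 + 4*cos(pi*s)/pi**3 + 2*cos(pi*s)/pi; evaluating from -1 to 1: ∫_{-1}^{1} (-2*s**2 + 4*s + 2) sin(-pi*s) ds = (-4/pi - 4/pi**3) - (-4/pi**3 + 4/pi) = -8/pi.
Hence Im(c_{-1}) = (-1/2)·(-8/pi) = 4/pi.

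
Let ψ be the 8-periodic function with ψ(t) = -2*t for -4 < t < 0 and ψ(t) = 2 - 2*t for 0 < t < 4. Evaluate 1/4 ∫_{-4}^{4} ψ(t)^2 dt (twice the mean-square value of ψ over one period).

92/3

1/4 ∫_{-4}^{4} ψ(t)^2 dt = 1/4 · (368/3) = 92/3.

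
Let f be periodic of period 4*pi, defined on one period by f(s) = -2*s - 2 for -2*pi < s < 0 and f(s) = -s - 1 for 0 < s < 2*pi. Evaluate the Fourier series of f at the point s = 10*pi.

s = 10*pi differs from s = 2*pi by 2 full period(s), and the series is 4*pi-periodic.
At s = 2*pi the one-sided limits are f(2*pi^-) = -2*pi - 1 and f(2*pi^+) = -2 + 4*pi.
By Dirichlet's theorem the series converges to their average, [(-2*pi - 1) + (-2 + 4*pi)]/2 = -3/2 + pi.

-3/2 + pi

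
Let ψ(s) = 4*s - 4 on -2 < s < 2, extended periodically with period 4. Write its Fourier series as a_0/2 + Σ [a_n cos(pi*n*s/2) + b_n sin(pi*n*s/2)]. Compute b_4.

b_4 = 1/2 ∫_{-2}^{2} ψ(s) sin(2*pi*s) ds.
Integrating by parts (boundary term plus one more integral), an antiderivative of (4*s - 4) sin(2*pi*s) is -2*s*cos(2*pi*s)/pi + sin(2*pi*s)/pi**2 + 2*cos(2*pi*s)/pi; evaluating from -2 to 2: ∫_{-2}^{2} (4*s - 4) sin(2*pi*s) ds = (-2/pi) - (6/pi) = -8/pi.
Hence b_4 = (1/2)·(-8/pi) = -4/pi.

-4/pi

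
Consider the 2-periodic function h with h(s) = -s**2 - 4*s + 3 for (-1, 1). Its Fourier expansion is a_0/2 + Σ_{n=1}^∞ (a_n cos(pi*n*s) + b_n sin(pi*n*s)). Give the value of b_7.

-8/(7*pi)

b_7 = ∫_{-1}^{1} h(s) sin(7*pi*s) ds.
Integrating by parts twice (tabular method), an antiderivative of (-s**2 - 4*s + 3) sin(7*pi*s) is s**2*cos(7*pi*s)/(7*pi) - 2*s*sin(7*pi*s)/(49*pi**2) + 4*s*cos(7*pi*s)/(7*pi) - 4*sin(7*pi*s)/(49*pi**2) - 3*cos(7*pi*s)/(7*pi) - 2*cos(7*pi*s)/(343*pi**3); evaluating from -1 to 1: ∫_{-1}^{1} (-s**2 - 4*s + 3) sin(7*pi*s) ds = (2*(1 - 49*pi**2)/(343*pi**3)) - (2*(1 + 147*pi**2)/(343*pi**3)) = -8/(7*pi).
Hence b_7 = -8/(7*pi).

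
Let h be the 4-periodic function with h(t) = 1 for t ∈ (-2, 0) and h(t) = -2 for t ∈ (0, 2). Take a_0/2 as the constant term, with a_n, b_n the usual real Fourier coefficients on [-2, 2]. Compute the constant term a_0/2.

a_0 = 1/2 ∫_{-2}^{2} h(t) dt = 1/2 · (-2) = -1.
So the constant term a_0/2 = -1/2.

-1/2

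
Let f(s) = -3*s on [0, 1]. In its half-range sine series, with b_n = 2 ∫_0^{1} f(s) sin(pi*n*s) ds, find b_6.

1/pi

b_6 = 2 ∫_0^{1} (-3*s) sin(6*pi*s) ds.
Integrating by parts (boundary term plus one more integral), an antiderivative of (-3*s) sin(6*pi*s) is s*cos(6*pi*s)/(2*pi) - sin(6*pi*s)/(12*pi**2); evaluating from 0 to 1: ∫_{0}^{1} (-3*s) sin(6*pi*s) ds = (1/(2*pi)) - (0) = 1/(2*pi).
Hence b_6 = 2·(1/(2*pi)) = 1/pi.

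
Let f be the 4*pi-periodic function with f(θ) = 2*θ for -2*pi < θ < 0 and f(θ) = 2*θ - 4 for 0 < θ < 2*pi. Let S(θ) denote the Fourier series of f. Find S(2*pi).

-2

At θ = 2*pi the one-sided limits are f(2*pi^-) = -4 + 4*pi and f(2*pi^+) = -4*pi.
By Dirichlet's theorem the series converges to their average, [(-4 + 4*pi) + (-4*pi)]/2 = -2.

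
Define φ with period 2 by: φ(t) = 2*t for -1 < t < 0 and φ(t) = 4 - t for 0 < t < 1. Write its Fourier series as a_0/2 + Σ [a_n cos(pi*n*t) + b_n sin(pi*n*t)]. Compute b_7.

b_7 = ∫_{-1}^{1} φ(t) sin(7*pi*t) dt.
Split the integral at the breakpoints.
Integrating by parts (boundary term plus one more integral), an antiderivative of (2*t) sin(7*pi*t) is -2*t*cos(7*pi*t)/(7*pi) + 2*sin(7*pi*t)/(49*pi**2); evaluating from -1 to 0: ∫_{-1}^{0} (2*t) sin(7*pi*t) dt = (0) - (-2/(7*pi)) = 2/(7*pi).
Integrating by parts (boundary term plus one more integral), an antiderivative of (4 - t) sin(7*pi*t) is t*cos(7*pi*t)/(7*pi) - sin(7*pi*t)/(49*pi**2) - 4*cos(7*pi*t)/(7*pi); evaluating from 0 to 1: ∫_{0}^{1} (4 - t) sin(7*pi*t) dt = (3/(7*pi)) - (-4/(7*pi)) = 1/pi.
Summing the pieces gives b_7 = 9/(7*pi).

9/(7*pi)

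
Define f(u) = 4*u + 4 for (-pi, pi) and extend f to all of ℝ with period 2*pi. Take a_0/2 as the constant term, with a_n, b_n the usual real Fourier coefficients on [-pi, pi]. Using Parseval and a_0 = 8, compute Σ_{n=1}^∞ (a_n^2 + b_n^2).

Parseval: a_0^2/2 + Σ_{n≥1} (a_n^2+b_n^2) = 1/pi ∫_{-pi}^{pi} f(u)^2 du = 32 + 32*pi**2/3.
Subtract a_0^2/2 = 32: Σ (a_n^2+b_n^2) = 32*pi**2/3.

32*pi**2/3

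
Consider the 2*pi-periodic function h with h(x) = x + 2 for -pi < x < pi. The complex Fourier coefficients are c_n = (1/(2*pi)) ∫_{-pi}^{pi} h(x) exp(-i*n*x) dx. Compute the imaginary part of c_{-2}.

Since h is real-valued, Im(c_{-2}) = -(1/(2*pi)) ∫_{-pi}^{pi} h(x) sin(-2*x) dx = b_{2}/2.
Integrating by parts (boundary term plus one more integral), an antiderivative of (x + 2) sin(-2*x) is x*cos(2*x)/2 - sin(2*x)/4 + cos(2*x); evaluating from -pi to pi: ∫_{-pi}^{pi} (x + 2) sin(-2*x) dx = (1 + pi/2) - (1 - pi/2) = pi.
Hence Im(c_{-2}) = (-1/(2*pi))·(pi) = -1/2.

-1/2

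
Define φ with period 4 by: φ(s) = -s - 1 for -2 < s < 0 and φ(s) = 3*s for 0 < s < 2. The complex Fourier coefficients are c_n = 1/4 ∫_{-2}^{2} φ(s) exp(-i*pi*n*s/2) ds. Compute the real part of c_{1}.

-8/pi**2

Since φ is real-valued, Re(c_{1}) = 1/4 ∫_{-2}^{2} φ(s) cos(pi*s/2) ds = a_{1}/2.
Split the integral at the breakpoints.
Integrating by parts (boundary term plus one more integral), an antiderivative of (-s - 1) cos(pi*s/2) is -2*s*sin(pi*s/2)/pi - 2*sin(pi*s/2)/pi - 4*cos(pi*s/2)/pi**2; evaluating from -2 to 0: ∫_{-2}^{0} (-s - 1) cos(pi*s/2) ds = (-4/pi**2) - (4/pi**2) = -8/pi**2.
Integrating by parts (boundary term plus one more integral), an antiderivative of (3*s) cos(pi*s/2) is 6*s*sin(pi*s/2)/pi + 12*cos(pi*s/2)/pi**2; evaluating from 0 to 2: ∫_{0}^{2} (3*s) cos(pi*s/2) ds = (-12/pi**2) - (12/pi**2) = -24/pi**2.
So ∫_{-2}^{2} φ(s) cos(pi*s/2) ds = -32/pi**2.
Hence Re(c_{1}) = (1/4)·(-32/pi**2) = -8/pi**2.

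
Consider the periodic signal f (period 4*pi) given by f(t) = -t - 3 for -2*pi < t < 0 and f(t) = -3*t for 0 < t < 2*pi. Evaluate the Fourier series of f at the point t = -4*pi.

t = -4*pi differs from t = 0 by -1 full period(s), and the series is 4*pi-periodic.
At t = 0 the one-sided limits are f(0^-) = -3 and f(0^+) = 0.
By Dirichlet's theorem the series converges to their average, [(-3) + (0)]/2 = -3/2.

-3/2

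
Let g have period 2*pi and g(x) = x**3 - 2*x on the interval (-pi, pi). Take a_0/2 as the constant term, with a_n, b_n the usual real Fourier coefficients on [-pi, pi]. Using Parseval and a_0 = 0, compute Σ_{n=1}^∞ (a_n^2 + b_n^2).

2*pi**2*(-84*pi**2 + 140 + 15*pi**4)/105

Parseval: a_0^2/2 + Σ_{n≥1} (a_n^2+b_n^2) = 1/pi ∫_{-pi}^{pi} g(x)^2 dx = 2*pi**2*(-84*pi**2 + 140 + 15*pi**4)/105.
Subtract a_0^2/2 = 0: Σ (a_n^2+b_n^2) = 2*pi**2*(-84*pi**2 + 140 + 15*pi**4)/105.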